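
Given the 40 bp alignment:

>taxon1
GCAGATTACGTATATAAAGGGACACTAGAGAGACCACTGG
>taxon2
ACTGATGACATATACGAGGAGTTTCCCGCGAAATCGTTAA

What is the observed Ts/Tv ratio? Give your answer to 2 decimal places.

2.33

Transitions are A↔G and C↔T; transversions are all other mismatches.
Transitions: 14. Transversions: 6.
R = 14/6 = 2.333333… ≈ 2.33 (to 2 d.p.).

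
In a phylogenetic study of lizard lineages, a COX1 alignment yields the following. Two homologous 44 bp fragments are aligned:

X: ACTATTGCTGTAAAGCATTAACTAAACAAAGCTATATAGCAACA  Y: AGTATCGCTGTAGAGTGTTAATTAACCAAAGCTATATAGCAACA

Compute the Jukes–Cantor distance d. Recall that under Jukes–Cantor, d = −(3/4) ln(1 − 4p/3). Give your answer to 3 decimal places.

The sequences differ at 7 of 44 sites (2, 6, 13, 16, 17, 22, 26), so p = 7/44 ≈ 0.159091.
d = −(3/4) ln(1 − 4p/3) = −0.75 ln(1 − 0.212121) = −0.75 ln(0.787879)
  = −0.75 × (-0.238411) = 0.178808 substitutions/site.

0.179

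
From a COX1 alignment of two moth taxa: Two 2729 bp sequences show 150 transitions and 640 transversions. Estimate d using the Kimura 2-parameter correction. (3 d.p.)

P = 150/2729 ≈ 0.054965 and Q = 640/2729 ≈ 0.234518.
Under the Kimura two-parameter model, d = −½ ln(1 − 2P − Q) − ¼ ln(1 − 2Q).
1 − 2P − Q = 0.655552, giving −½ ln(0.655552) = 0.211139.
1 − 2Q = 0.530964, giving −¼ ln(0.530964) = 0.158265.
d = 0.211139 + 0.158265 = 0.369404.

0.369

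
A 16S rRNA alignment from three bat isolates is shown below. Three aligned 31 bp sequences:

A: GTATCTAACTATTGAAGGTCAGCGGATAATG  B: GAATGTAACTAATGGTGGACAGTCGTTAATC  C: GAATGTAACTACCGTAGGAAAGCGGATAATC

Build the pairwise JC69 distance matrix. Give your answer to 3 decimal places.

d(A,B) = 0.422, d(A,C) = 0.316, d(B,C) = 0.316

A–B: 10/31 sites differ → p ≈ 0.322581, d = −0.75 ln(1 − 0.430108) = 0.421731 ≈ 0.422.
A–C: 8/31 sites differ → p ≈ 0.258065, d = −0.75 ln(1 − 0.344087) = 0.316295 ≈ 0.316.
B–C: 8/31 sites differ → p ≈ 0.258065, d = −0.75 ln(1 − 0.344087) = 0.316295 ≈ 0.316.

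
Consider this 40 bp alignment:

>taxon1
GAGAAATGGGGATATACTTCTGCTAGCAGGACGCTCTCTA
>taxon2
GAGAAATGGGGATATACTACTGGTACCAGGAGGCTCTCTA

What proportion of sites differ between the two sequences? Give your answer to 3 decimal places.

0.100

The sequences differ at 4 of 40 positions (sites 19, 23, 26, 32).
p = 4/40 = 0.100.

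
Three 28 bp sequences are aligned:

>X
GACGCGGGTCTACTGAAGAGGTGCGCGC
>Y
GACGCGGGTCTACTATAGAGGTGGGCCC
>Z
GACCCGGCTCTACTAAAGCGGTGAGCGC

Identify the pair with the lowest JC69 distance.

X and Y

X–Y: 4/28 differ, p = 0.143, d = 0.158.
X–Z: 5/28 differ, p = 0.179, d = 0.204.
Y–Z: 6/28 differ, p = 0.214, d = 0.252.
The smallest distance is between X and Y.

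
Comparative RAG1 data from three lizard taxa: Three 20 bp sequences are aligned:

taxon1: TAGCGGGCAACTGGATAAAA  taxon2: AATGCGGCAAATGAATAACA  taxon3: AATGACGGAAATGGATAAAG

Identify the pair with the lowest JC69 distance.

taxon1–taxon2: 7/20 differ, p = 0.350, d = 0.471.
taxon1–taxon3: 8/20 differ, p = 0.400, d = 0.572.
taxon2–taxon3: 6/20 differ, p = 0.300, d = 0.383.
The smallest distance is between taxon2 and taxon3.

taxon2 and taxon3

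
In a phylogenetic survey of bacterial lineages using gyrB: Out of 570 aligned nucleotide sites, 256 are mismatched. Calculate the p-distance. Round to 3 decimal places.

0.449

p = 256/570 = 0.449122… ≈ 0.449 (to 3 d.p.).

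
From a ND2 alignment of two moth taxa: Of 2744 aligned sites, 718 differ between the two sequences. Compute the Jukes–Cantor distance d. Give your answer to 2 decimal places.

0.32

p = 718/2744 ≈ 0.261662.
d = −(3/4) ln(1 − 4p/3) = −0.75 ln(1 − 0.348883) = −0.75 ln(0.651117)
  = −0.75 × (-0.429066) = 0.321800 substitutions/site.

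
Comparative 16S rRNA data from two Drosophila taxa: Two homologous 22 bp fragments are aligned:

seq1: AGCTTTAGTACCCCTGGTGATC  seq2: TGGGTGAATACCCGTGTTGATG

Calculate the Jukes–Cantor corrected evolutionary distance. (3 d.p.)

The sequences differ at 8 of 22 sites (1, 3, 4, 6, 8, 14, 17, 22), so p = 8/22 ≈ 0.363636.
d = −(3/4) ln(1 − 4p/3) = −0.75 ln(1 − 0.484848) = −0.75 ln(0.515152)
  = −0.75 × (-0.663293) = 0.497470 substitutions/site.

0.497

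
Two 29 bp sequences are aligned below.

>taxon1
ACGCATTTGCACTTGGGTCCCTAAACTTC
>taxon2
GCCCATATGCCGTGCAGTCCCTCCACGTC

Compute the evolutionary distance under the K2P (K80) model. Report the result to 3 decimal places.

Of 29 sites, 2 differences are transitions and 9 are transversions, so P = 2/29 ≈ 0.068966 and Q = 9/29 ≈ 0.310345.
Under the Kimura two-parameter model, d = −½ ln(1 − 2P − Q) − ¼ ln(1 − 2Q).
1 − 2P − Q = 0.551723, giving −½ ln(0.551723) = 0.297355.
1 − 2Q = 0.37931, giving −¼ ln(0.37931) = 0.242350.
d = 0.297355 + 0.242350 = 0.539705.

0.540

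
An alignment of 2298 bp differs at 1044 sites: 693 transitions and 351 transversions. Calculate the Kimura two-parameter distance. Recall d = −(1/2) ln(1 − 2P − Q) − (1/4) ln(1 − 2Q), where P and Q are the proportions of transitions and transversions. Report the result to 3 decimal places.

P = 693/2298 ≈ 0.301567 and Q = 351/2298 ≈ 0.152742.
Under the Kimura two-parameter model, d = −½ ln(1 − 2P − Q) − ¼ ln(1 − 2Q).
1 − 2P − Q = 0.244124, giving −½ ln(0.244124) = 0.705039.
1 − 2Q = 0.694516, giving −¼ ln(0.694516) = 0.091135.
d = 0.705039 + 0.091135 = 0.796174.

0.796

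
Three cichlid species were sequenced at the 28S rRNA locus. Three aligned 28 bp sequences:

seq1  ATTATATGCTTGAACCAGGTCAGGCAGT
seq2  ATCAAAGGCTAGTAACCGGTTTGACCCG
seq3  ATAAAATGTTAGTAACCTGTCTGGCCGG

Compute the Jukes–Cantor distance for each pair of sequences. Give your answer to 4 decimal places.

seq1–seq2: 13/28 sites differ → p ≈ 0.464286, d = −0.75 ln(1 − 0.619048) = 0.723811 ≈ 0.7238.
seq1–seq3: 11/28 sites differ → p ≈ 0.392857, d = −0.75 ln(1 − 0.523809) = 0.556452 ≈ 0.5565.
seq2–seq3: 7/28 sites differ → p = 0.25, d = −0.75 ln(1 − 0.333333) = 0.304098 ≈ 0.3041.

d(seq1,seq2) = 0.7238, d(seq1,seq3) = 0.5565, d(seq2,seq3) = 0.3041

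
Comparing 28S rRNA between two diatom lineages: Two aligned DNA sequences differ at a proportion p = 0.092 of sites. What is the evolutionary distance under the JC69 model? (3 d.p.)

0.098

d = −(3/4) ln(1 − 4p/3) = −0.75 ln(1 − 0.122667) = −0.75 ln(0.877333)
  = −0.75 × (-0.130869) = 0.098152 substitutions/site.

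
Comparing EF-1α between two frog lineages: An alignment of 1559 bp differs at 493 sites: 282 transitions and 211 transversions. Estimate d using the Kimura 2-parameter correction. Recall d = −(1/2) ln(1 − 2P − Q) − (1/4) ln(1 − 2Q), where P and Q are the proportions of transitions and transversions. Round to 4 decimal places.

0.4226

P = 282/1559 ≈ 0.180885 and Q = 211/1559 ≈ 0.135343.
Under the Kimura two-parameter model, d = −½ ln(1 − 2P − Q) − ¼ ln(1 − 2Q).
1 − 2P − Q = 0.502887, giving −½ ln(0.502887) = 0.343695.
1 − 2Q = 0.729314, giving −¼ ln(0.729314) = 0.078913.
d = 0.343695 + 0.078913 = 0.422608.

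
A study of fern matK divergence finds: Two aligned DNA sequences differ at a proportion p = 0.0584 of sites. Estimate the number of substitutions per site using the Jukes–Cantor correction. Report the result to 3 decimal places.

0.061

d = −(3/4) ln(1 − 4p/3) = −0.75 ln(1 − 0.077867) = −0.75 ln(0.922133)
  = −0.75 × (-0.081066) = 0.060800 substitutions/site.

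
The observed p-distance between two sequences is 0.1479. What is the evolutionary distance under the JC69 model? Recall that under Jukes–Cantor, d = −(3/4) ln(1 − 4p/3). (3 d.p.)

0.165

d = −(3/4) ln(1 − 4p/3) = −0.75 ln(1 − 0.1972) = −0.75 ln(0.8028)
  = −0.75 × (-0.219650) = 0.164738 substitutions/site.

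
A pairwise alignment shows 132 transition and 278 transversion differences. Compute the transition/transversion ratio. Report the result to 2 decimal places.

0.47

R = 132/278 = 0.474820… ≈ 0.47 (to 2 d.p.).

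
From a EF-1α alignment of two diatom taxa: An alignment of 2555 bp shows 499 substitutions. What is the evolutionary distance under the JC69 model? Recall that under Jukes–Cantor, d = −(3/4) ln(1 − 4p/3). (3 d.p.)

0.226

p = 499/2555 ≈ 0.195303.
d = −(3/4) ln(1 − 4p/3) = −0.75 ln(1 − 0.260404) = −0.75 ln(0.739596)
  = −0.75 × (-0.301651) = 0.226238 substitutions/site.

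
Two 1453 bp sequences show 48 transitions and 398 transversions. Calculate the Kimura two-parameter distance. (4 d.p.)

P = 48/1453 ≈ 0.033035 and Q = 398/1453 ≈ 0.273916.
Under the Kimura two-parameter model, d = −½ ln(1 − 2P − Q) − ¼ ln(1 − 2Q).
1 − 2P − Q = 0.660014, giving −½ ln(0.660014) = 0.207747.
1 − 2Q = 0.452168, giving −¼ ln(0.452168) = 0.198425.
d = 0.207747 + 0.198425 = 0.406172.

0.4062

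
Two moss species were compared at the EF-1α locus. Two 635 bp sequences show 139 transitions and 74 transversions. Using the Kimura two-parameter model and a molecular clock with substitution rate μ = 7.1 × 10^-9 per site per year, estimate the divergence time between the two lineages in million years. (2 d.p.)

33.13

P = 139/635 ≈ 0.218898 and Q = 74/635 ≈ 0.116535.
Under the Kimura two-parameter model, d = −½ ln(1 − 2P − Q) − ¼ ln(1 − 2Q).
1 − 2P − Q = 0.445669, giving −½ ln(0.445669) = 0.404089.
1 − 2Q = 0.76693, giving −¼ ln(0.76693) = 0.066340.
d = 0.404089 + 0.066340 = 0.470429.
Under a molecular clock d = 2μt, so t = d/(2μ) = 0.470429 / (2 × 7.1 × 10^-9) = 33.13 million years.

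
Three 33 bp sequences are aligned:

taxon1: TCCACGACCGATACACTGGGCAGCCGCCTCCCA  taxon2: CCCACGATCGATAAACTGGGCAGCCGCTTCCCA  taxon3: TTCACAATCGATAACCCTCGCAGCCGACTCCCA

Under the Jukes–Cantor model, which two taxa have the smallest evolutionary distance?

taxon1 and taxon2

taxon1–taxon2: 4/33 differ, p = 0.121, d = 0.132.
taxon1–taxon3: 9/33 differ, p = 0.273, d = 0.339.
taxon2–taxon3: 9/33 differ, p = 0.273, d = 0.339.
The smallest distance is between taxon1 and taxon2.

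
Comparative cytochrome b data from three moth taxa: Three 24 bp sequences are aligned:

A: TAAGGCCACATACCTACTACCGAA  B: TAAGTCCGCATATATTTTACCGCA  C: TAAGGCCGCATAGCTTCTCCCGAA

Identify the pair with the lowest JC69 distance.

A and C

A–B: 7/24 differ, p = 0.292, d = 0.369.
A–C: 4/24 differ, p = 0.167, d = 0.188.
B–C: 6/24 differ, p = 0.250, d = 0.304.
The smallest distance is between A and C.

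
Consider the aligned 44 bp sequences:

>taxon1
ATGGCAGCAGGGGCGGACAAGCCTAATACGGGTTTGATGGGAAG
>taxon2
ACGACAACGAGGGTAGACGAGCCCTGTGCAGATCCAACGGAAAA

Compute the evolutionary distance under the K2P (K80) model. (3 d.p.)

1.099

Of 44 sites, 19 differences are transitions and 1 are transversions, so P = 19/44 ≈ 0.431818 and Q = 1/44 ≈ 0.022727.
Under the Kimura two-parameter model, d = −½ ln(1 − 2P − Q) − ¼ ln(1 − 2Q).
1 − 2P − Q = 0.113637, giving −½ ln(0.113637) = 1.087373.
1 − 2Q = 0.954546, giving −¼ ln(0.954546) = 0.011630.
d = 1.087373 + 0.011630 = 1.099003.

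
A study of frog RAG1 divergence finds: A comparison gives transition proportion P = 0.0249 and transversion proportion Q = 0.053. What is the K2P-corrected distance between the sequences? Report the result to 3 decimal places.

0.082

Under the Kimura two-parameter model, d = −½ ln(1 − 2P − Q) − ¼ ln(1 − 2Q).
1 − 2P − Q = 0.8972, giving −½ ln(0.8972) = 0.054238.
1 − 2Q = 0.894, giving −¼ ln(0.894) = 0.028012.
d = 0.054238 + 0.028012 = 0.082250.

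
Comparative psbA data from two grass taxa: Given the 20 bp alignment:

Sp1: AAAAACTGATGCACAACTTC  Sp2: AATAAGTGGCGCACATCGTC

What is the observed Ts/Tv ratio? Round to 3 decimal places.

0.500

Transitions are A↔G and C↔T; transversions are all other mismatches.
Transitions: 2. Transversions: 4.
R = 2/4 = 0.500.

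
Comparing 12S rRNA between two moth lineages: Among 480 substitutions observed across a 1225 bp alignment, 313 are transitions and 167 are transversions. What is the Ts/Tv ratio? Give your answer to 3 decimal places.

R = 313/167 = 1.874251… ≈ 1.874 (to 3 d.p.).

1.874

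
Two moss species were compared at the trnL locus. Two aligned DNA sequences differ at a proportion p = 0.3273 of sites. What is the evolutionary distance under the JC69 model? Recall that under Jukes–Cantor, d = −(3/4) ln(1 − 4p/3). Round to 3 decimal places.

0.430

d = −(3/4) ln(1 − 4p/3) = −0.75 ln(1 − 0.4364) = −0.75 ln(0.5636)
  = −0.75 × (-0.573410) = 0.430058 substitutions/site.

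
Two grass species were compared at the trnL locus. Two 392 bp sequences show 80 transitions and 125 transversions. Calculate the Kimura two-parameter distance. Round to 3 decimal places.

0.903

P = 80/392 ≈ 0.204082 and Q = 125/392 ≈ 0.318878.
Under the Kimura two-parameter model, d = −½ ln(1 − 2P − Q) − ¼ ln(1 − 2Q).
1 − 2P − Q = 0.272958, giving −½ ln(0.272958) = 0.649219.
1 − 2Q = 0.362244, giving −¼ ln(0.362244) = 0.253859.
d = 0.649219 + 0.253859 = 0.903078.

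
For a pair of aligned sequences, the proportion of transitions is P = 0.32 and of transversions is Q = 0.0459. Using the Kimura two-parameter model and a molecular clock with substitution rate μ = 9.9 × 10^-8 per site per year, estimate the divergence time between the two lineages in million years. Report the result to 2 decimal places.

3.05

Under the Kimura two-parameter model, d = −½ ln(1 − 2P − Q) − ¼ ln(1 − 2Q).
1 − 2P − Q = 0.3141, giving −½ ln(0.3141) = 0.579022.
1 − 2Q = 0.9082, giving −¼ ln(0.9082) = 0.024073.
d = 0.579022 + 0.024073 = 0.603095.
Under a molecular clock d = 2μt, so t = d/(2μ) = 0.603095 / (2 × 9.9 × 10^-8) = 3.05 million years.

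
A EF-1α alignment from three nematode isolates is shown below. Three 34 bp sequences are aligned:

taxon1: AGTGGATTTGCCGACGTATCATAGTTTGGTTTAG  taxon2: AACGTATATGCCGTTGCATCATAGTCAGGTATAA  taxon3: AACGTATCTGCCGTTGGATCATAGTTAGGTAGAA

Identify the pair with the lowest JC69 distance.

taxon2 and taxon3

taxon1–taxon2: 11/34 differ, p = 0.324, d = 0.423.
taxon1–taxon3: 11/34 differ, p = 0.324, d = 0.423.
taxon2–taxon3: 4/34 differ, p = 0.118, d = 0.128.
The smallest distance is between taxon2 and taxon3.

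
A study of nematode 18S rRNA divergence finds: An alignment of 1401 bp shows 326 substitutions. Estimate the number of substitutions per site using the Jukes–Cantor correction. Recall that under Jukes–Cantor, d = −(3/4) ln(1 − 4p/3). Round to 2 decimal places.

p = 326/1401 ≈ 0.232691.
d = −(3/4) ln(1 − 4p/3) = −0.75 ln(1 − 0.310255) = −0.75 ln(0.689745)
  = −0.75 × (-0.371433) = 0.278575 substitutions/site.

0.28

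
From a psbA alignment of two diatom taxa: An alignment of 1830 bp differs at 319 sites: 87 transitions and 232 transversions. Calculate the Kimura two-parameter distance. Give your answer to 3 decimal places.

0.199

P = 87/1830 ≈ 0.047541 and Q = 232/1830 ≈ 0.126776.
Under the Kimura two-parameter model, d = −½ ln(1 − 2P − Q) − ¼ ln(1 − 2Q).
1 − 2P − Q = 0.778142, giving −½ ln(0.778142) = 0.125423.
1 − 2Q = 0.746448, giving −¼ ln(0.746448) = 0.073107.
d = 0.125423 + 0.073107 = 0.198530.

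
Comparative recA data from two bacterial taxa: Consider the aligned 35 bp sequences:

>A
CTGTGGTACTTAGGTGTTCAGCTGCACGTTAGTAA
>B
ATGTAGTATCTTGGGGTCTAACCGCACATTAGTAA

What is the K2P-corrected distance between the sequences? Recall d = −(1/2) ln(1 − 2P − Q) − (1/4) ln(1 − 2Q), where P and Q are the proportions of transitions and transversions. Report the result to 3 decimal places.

0.438

Of 35 sites, 8 differences are transitions and 3 are transversions, so P = 8/35 ≈ 0.228571 and Q = 3/35 ≈ 0.085714.
Under the Kimura two-parameter model, d = −½ ln(1 − 2P − Q) − ¼ ln(1 − 2Q).
1 − 2P − Q = 0.457144, giving −½ ln(0.457144) = 0.391378.
1 − 2Q = 0.828572, giving −¼ ln(0.828572) = 0.047013.
d = 0.391378 + 0.047013 = 0.438391.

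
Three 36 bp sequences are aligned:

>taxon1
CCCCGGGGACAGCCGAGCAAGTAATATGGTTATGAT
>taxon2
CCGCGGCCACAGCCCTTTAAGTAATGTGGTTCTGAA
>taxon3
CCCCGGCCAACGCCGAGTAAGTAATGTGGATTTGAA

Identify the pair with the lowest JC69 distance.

taxon1–taxon2: 10/36 differ, p = 0.278, d = 0.347.
taxon1–taxon3: 9/36 differ, p = 0.250, d = 0.304.
taxon2–taxon3: 8/36 differ, p = 0.222, d = 0.264.
The smallest distance is between taxon2 and taxon3.

taxon2 and taxon3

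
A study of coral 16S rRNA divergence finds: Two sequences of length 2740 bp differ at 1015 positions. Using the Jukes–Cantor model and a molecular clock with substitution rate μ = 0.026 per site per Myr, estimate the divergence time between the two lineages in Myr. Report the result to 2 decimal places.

9.82

p = 1015/2740 ≈ 0.370438.
d = −(3/4) ln(1 − 4p/3) = −0.75 ln(1 − 0.493917) = −0.75 ln(0.506083)
  = −0.75 × (-0.681055) = 0.510791 substitutions/site.
Under a molecular clock d = 2μt, so t = d/(2μ) = 0.510791 / (2 × 0.026) = 9.82 Myr.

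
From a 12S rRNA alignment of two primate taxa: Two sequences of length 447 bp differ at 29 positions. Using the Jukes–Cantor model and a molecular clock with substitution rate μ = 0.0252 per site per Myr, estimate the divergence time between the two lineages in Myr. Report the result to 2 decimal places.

1.35

p = 29/447 ≈ 0.064877.
d = −(3/4) ln(1 − 4p/3) = −0.75 ln(1 − 0.086503) = −0.75 ln(0.913497)
  = −0.75 × (-0.090475) = 0.067856 substitutions/site.
Under a molecular clock d = 2μt, so t = d/(2μ) = 0.067856 / (2 × 0.0252) = 1.35 Myr.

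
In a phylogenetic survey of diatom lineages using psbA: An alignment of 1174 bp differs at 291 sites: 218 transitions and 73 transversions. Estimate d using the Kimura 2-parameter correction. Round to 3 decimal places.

0.317

P = 218/1174 ≈ 0.18569 and Q = 73/1174 ≈ 0.062181.
Under the Kimura two-parameter model, d = −½ ln(1 − 2P − Q) − ¼ ln(1 − 2Q).
1 − 2P − Q = 0.566439, giving −½ ln(0.566439) = 0.284193.
1 − 2Q = 0.875638, giving −¼ ln(0.875638) = 0.033201.
d = 0.284193 + 0.033201 = 0.317394.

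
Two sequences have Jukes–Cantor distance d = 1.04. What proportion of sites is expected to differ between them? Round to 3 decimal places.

0.563

p = (3/4)(1 − e^(−4d/3)) = 0.75 × (1 − e^(-1.386667)) = 0.75 × (1 − 0.249907) = 0.562570.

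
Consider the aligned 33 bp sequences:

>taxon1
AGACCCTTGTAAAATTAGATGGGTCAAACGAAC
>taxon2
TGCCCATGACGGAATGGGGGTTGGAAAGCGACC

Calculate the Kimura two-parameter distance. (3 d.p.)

0.983

Of 33 sites, 7 differences are transitions and 11 are transversions, so P = 7/33 ≈ 0.212121 and Q = 11/33 ≈ 0.333333.
Under the Kimura two-parameter model, d = −½ ln(1 − 2P − Q) − ¼ ln(1 − 2Q).
1 − 2P − Q = 0.242425, giving −½ ln(0.242425) = 0.708531.
1 − 2Q = 0.333334, giving −¼ ln(0.333334) = 0.274653.
d = 0.708531 + 0.274653 = 0.983184.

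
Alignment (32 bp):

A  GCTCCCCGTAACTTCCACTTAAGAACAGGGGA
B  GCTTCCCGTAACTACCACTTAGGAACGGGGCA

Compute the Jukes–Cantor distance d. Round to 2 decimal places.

0.18

The sequences differ at 5 of 32 sites (4, 14, 22, 27, 31), so p = 5/32 = 0.15625.
d = −(3/4) ln(1 − 4p/3) = −0.75 ln(1 − 0.208333) = −0.75 ln(0.791667)
  = −0.75 × (-0.233614) = 0.175211 substitutions/site.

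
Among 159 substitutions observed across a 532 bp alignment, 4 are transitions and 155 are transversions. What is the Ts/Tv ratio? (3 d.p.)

R = 4/155 = 0.025806… ≈ 0.026 (to 3 d.p.).

0.026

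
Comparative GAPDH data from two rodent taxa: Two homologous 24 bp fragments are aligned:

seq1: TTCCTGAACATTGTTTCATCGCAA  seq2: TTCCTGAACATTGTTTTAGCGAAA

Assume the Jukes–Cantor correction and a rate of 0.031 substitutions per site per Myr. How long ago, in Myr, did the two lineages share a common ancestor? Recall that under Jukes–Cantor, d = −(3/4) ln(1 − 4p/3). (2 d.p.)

2.21

The sequences differ at 3 of 24 sites (17, 19, 22), so p = 3/24 = 0.125.
d = −(3/4) ln(1 − 4p/3) = −0.75 ln(1 − 0.166667) = −0.75 ln(0.833333)
  = −0.75 × (-0.182322) = 0.136742 substitutions/site.
Under a molecular clock d = 2μt, so t = d/(2μ) = 0.136742 / (2 × 0.031) = 2.21 Myr.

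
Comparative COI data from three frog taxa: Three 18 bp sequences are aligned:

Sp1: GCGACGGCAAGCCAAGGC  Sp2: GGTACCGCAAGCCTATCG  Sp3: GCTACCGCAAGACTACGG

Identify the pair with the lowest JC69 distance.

Sp2 and Sp3

Sp1–Sp2: 7/18 differ, p = 0.389, d = 0.548.
Sp1–Sp3: 6/18 differ, p = 0.333, d = 0.441.
Sp2–Sp3: 4/18 differ, p = 0.222, d = 0.264.
The smallest distance is between Sp2 and Sp3.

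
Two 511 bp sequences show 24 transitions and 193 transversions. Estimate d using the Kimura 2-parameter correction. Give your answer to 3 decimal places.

P = 24/511 ≈ 0.046967 and Q = 193/511 ≈ 0.377691.
Under the Kimura two-parameter model, d = −½ ln(1 − 2P − Q) − ¼ ln(1 − 2Q).
1 − 2P − Q = 0.528375, giving −½ ln(0.528375) = 0.318975.
1 − 2Q = 0.244618, giving −¼ ln(0.244618) = 0.352014.
d = 0.318975 + 0.352014 = 0.670989.

0.671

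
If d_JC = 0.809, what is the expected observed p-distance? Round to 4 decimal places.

p = (3/4)(1 − e^(−4d/3)) = 0.75 × (1 − e^(-1.078667)) = 0.75 × (1 − 0.340049) = 0.494963.

0.4950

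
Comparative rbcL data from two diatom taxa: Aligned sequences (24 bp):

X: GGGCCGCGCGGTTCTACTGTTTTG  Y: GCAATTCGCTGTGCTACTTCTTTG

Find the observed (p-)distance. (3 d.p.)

0.375

The sequences differ at 9 of 24 positions (sites 2, 3, 4, 5, 6, 10, 13, 19, 20).
p = 9/24 = 0.375.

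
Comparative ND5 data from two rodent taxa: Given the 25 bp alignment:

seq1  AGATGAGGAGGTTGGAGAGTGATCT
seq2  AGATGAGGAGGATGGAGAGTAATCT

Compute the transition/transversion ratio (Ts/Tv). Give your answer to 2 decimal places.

Transitions are A↔G and C↔T; transversions are all other mismatches.
Transitions: 1. Transversions: 1.
R = 1/1 = 1.00.

1.00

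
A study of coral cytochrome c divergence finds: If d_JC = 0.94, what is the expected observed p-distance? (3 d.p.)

0.536

p = (3/4)(1 − e^(−4d/3)) = 0.75 × (1 − e^(-1.253333)) = 0.75 × (1 − 0.285551) = 0.535837.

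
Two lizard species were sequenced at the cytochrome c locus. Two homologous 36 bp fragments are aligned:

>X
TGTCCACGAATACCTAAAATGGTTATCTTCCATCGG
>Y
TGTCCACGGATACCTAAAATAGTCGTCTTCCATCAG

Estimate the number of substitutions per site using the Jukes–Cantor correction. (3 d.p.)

0.154

The sequences differ at 5 of 36 sites (9, 21, 24, 25, 35), so p = 5/36 ≈ 0.138889.
d = −(3/4) ln(1 − 4p/3) = −0.75 ln(1 − 0.185185) = −0.75 ln(0.814815)
  = −0.75 × (-0.204794) = 0.153596 substitutions/site.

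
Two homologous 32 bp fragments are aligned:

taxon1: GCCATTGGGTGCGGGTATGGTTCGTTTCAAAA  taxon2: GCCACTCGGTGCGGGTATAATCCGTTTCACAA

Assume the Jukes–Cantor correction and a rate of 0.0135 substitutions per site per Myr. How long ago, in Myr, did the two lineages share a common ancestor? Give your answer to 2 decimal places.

7.99

The sequences differ at 6 of 32 sites (5, 7, 19, 20, 22, 30), so p = 6/32 = 0.1875.
d = −(3/4) ln(1 − 4p/3) = −0.75 ln(1 − 0.25) = −0.75 ln(0.75)
  = −0.75 × (-0.287682) = 0.215762 substitutions/site.
Under a molecular clock d = 2μt, so t = d/(2μ) = 0.215762 / (2 × 0.0135) = 7.99 Myr.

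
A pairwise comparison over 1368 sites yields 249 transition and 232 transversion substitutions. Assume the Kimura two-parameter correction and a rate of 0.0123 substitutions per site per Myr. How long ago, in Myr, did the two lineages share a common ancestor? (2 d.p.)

P = 249/1368 ≈ 0.182018 and Q = 232/1368 ≈ 0.169591.
Under the Kimura two-parameter model, d = −½ ln(1 − 2P − Q) − ¼ ln(1 − 2Q).
1 − 2P − Q = 0.466373, giving −½ ln(0.466373) = 0.381385.
1 − 2Q = 0.660818, giving −¼ ln(0.660818) = 0.103569.
d = 0.381385 + 0.103569 = 0.484954.
Under a molecular clock d = 2μt, so t = d/(2μ) = 0.484954 / (2 × 0.0123) = 19.71 Myr.

19.71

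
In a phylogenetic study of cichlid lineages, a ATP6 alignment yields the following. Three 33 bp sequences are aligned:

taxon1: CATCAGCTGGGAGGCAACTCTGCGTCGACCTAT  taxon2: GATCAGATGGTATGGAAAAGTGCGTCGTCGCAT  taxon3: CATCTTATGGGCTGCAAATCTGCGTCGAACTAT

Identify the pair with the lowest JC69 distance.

taxon1–taxon2: 11/33 differ, p = 0.333, d = 0.441.
taxon1–taxon3: 7/33 differ, p = 0.212, d = 0.249.
taxon2–taxon3: 12/33 differ, p = 0.364, d = 0.497.
The smallest distance is between taxon1 and taxon3.

taxon1 and taxon3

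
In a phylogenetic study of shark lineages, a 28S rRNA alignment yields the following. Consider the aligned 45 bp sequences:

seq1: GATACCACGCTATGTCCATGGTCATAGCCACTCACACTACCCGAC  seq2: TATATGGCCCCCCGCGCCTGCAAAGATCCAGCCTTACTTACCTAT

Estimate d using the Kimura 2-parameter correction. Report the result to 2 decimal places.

Of 45 sites, 8 differences are transitions and 16 are transversions, so P = 8/45 ≈ 0.177778 and Q = 16/45 ≈ 0.355556.
Under the Kimura two-parameter model, d = −½ ln(1 − 2P − Q) − ¼ ln(1 − 2Q).
1 − 2P − Q = 0.288888, giving −½ ln(0.288888) = 0.620858.
1 − 2Q = 0.288888, giving −¼ ln(0.288888) = 0.310429.
d = 0.620858 + 0.310429 = 0.931287.

0.93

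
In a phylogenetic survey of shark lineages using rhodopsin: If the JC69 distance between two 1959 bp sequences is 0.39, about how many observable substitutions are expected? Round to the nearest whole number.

596

Invert JC69: p = (3/4)(1 − e^(−4d/3)) = 0.75 × (1 − e^(-0.52)) = 0.75 × (1 − 0.594521) = 0.304109.
Expected differing sites = pL ≈ 0.304109 × 1959 = 595.749531 ≈ 596.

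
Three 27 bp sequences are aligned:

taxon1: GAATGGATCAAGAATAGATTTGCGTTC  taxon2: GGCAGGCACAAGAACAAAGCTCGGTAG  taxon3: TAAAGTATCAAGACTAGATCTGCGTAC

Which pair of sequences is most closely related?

taxon1–taxon2: 13/27 differ, p = 0.481, d = 0.770.
taxon1–taxon3: 6/27 differ, p = 0.222, d = 0.264.
taxon2–taxon3: 13/27 differ, p = 0.481, d = 0.770.
The smallest distance is between taxon1 and taxon3.

taxon1 and taxon3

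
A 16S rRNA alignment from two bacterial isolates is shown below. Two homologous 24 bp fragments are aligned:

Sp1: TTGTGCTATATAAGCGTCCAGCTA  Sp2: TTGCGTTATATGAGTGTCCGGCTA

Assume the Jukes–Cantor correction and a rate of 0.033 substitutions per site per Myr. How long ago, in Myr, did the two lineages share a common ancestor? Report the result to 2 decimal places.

The sequences differ at 5 of 24 sites (4, 6, 12, 15, 20), so p = 5/24 ≈ 0.208333.
d = −(3/4) ln(1 − 4p/3) = −0.75 ln(1 − 0.277777) = −0.75 ln(0.722223)
  = −0.75 × (-0.325421) = 0.244066 substitutions/site.
Under a molecular clock d = 2μt, so t = d/(2μ) = 0.244066 / (2 × 0.033) = 3.70 Myr.

3.70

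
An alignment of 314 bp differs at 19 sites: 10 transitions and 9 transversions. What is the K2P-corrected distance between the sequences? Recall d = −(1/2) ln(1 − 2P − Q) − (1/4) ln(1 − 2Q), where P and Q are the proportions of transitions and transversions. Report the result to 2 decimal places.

P = 10/314 ≈ 0.031847 and Q = 9/314 ≈ 0.028662.
Under the Kimura two-parameter model, d = −½ ln(1 − 2P − Q) − ¼ ln(1 − 2Q).
1 − 2P − Q = 0.907644, giving −½ ln(0.907644) = 0.048452.
1 − 2Q = 0.942676, giving −¼ ln(0.942676) = 0.014758.
d = 0.048452 + 0.014758 = 0.063210.

0.06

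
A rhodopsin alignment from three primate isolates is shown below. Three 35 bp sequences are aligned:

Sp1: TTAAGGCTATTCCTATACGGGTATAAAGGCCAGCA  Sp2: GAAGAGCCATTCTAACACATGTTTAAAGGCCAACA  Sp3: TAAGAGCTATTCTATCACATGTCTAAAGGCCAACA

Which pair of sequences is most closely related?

Sp2 and Sp3

Sp1–Sp2: 12/35 differ, p = 0.343, d = 0.458.
Sp1–Sp3: 11/35 differ, p = 0.314, d = 0.407.
Sp2–Sp3: 4/35 differ, p = 0.114, d = 0.124.
The smallest distance is between Sp2 and Sp3.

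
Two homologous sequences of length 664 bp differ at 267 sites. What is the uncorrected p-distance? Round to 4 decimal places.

p = 267/664 = 0.402108… ≈ 0.4021 (to 4 d.p.).

0.4021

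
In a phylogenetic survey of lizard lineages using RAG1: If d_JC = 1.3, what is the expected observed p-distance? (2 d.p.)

p = (3/4)(1 − e^(−4d/3)) = 0.75 × (1 − e^(-1.733333)) = 0.75 × (1 − 0.176695) = 0.617479.

0.62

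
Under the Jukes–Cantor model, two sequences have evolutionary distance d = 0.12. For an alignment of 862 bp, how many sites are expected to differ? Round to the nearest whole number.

96

Invert JC69: p = (3/4)(1 − e^(−4d/3)) = 0.75 × (1 − e^(-0.16)) = 0.75 × (1 − 0.852144) = 0.110892.
Expected differing sites = pL ≈ 0.110892 × 862 = 95.588904 ≈ 96.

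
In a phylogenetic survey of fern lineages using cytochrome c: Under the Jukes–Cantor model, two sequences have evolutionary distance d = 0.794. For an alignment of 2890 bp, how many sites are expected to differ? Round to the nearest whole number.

1416

Invert JC69: p = (3/4)(1 − e^(−4d/3)) = 0.75 × (1 − e^(-1.058667)) = 0.75 × (1 − 0.346918) = 0.489812.
Expected differing sites = pL ≈ 0.489812 × 2890 = 1415.55668 ≈ 1416.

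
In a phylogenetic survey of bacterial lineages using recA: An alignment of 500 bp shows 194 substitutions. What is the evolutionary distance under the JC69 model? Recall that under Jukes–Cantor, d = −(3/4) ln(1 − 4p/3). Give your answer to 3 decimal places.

p = 194/500 = 0.388.
d = −(3/4) ln(1 − 4p/3) = −0.75 ln(1 − 0.517333) = −0.75 ln(0.482667)
  = −0.75 × (-0.728428) = 0.546321 substitutions/site.

0.546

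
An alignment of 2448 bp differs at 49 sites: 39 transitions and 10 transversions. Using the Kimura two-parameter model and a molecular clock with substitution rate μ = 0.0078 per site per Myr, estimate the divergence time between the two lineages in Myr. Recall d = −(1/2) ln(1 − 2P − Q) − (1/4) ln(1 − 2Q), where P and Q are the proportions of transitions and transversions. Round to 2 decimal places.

1.30

P = 39/2448 ≈ 0.015931 and Q = 10/2448 ≈ 0.004085.
Under the Kimura two-parameter model, d = −½ ln(1 − 2P − Q) − ¼ ln(1 − 2Q).
1 − 2P − Q = 0.964053, giving −½ ln(0.964053) = 0.018305.
1 − 2Q = 0.99183, giving −¼ ln(0.99183) = 0.002051.
d = 0.018305 + 0.002051 = 0.020356.
Under a molecular clock d = 2μt, so t = d/(2μ) = 0.020356 / (2 × 0.0078) = 1.30 Myr.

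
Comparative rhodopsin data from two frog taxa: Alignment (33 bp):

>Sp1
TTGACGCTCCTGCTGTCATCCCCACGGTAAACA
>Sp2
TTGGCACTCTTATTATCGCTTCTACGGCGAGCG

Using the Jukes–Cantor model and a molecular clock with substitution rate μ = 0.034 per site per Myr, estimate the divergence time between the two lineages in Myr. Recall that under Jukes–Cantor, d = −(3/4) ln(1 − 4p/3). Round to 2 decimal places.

The sequences differ at 15 of 33 sites, so p = 15/33 ≈ 0.454545.
d = −(3/4) ln(1 − 4p/3) = −0.75 ln(1 − 0.60606) = −0.75 ln(0.39394)
  = −0.75 × (-0.931557) = 0.698668 substitutions/site.
Under a molecular clock d = 2μt, so t = d/(2μ) = 0.698668 / (2 × 0.034) = 10.27 Myr.

10.27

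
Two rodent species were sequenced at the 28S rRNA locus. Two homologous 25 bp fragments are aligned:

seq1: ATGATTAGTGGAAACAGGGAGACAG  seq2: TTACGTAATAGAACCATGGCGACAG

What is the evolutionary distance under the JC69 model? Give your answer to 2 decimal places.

The sequences differ at 9 of 25 sites (1, 3, 4, 5, 8, 10, 14, 17, 20), so p = 9/25 = 0.36.
d = −(3/4) ln(1 − 4p/3) = −0.75 ln(1 − 0.48) = −0.75 ln(0.52)
  = −0.75 × (-0.653926) = 0.490445 substitutions/site.

0.49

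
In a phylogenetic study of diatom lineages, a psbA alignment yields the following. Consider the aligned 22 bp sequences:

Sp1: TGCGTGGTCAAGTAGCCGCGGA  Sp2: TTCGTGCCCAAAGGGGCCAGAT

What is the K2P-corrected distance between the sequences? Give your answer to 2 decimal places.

Of 22 sites, 4 differences are transitions and 7 are transversions, so P = 4/22 ≈ 0.181818 and Q = 7/22 ≈ 0.318182.
Under the Kimura two-parameter model, d = −½ ln(1 − 2P − Q) − ¼ ln(1 − 2Q).
1 − 2P − Q = 0.318182, giving −½ ln(0.318182) = 0.572566.
1 − 2Q = 0.363636, giving −¼ ln(0.363636) = 0.252900.
d = 0.572566 + 0.252900 = 0.825466.

0.83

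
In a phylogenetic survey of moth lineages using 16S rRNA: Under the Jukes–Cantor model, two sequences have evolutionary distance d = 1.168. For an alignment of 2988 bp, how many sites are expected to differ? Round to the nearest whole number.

Invert JC69: p = (3/4)(1 − e^(−4d/3)) = 0.75 × (1 − e^(-1.557333)) = 0.75 × (1 − 0.210697) = 0.591977.
Expected differing sites = pL ≈ 0.591977 × 2988 = 1768.827276 ≈ 1769.

1769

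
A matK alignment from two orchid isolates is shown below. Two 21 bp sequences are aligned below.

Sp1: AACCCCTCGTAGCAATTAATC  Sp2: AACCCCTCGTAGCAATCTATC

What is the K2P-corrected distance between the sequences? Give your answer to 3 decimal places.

0.102

Of 21 sites, 1 differences are transitions and 1 are transversions, so P = 1/21 ≈ 0.047619 and Q = 1/21 ≈ 0.047619.
Under the Kimura two-parameter model, d = −½ ln(1 − 2P − Q) − ¼ ln(1 − 2Q).
1 − 2P − Q = 0.857143, giving −½ ln(0.857143) = 0.077075.
1 − 2Q = 0.904762, giving −¼ ln(0.904762) = 0.025021.
d = 0.077075 + 0.025021 = 0.102096.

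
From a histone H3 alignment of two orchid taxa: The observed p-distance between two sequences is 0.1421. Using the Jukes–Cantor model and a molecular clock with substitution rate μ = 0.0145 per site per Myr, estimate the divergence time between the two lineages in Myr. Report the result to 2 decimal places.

d = −(3/4) ln(1 − 4p/3) = −0.75 ln(1 − 0.189467) = −0.75 ln(0.810533)
  = −0.75 × (-0.210063) = 0.157547 substitutions/site.
Under a molecular clock d = 2μt, so t = d/(2μ) = 0.157547 / (2 × 0.0145) = 5.43 Myr.

5.43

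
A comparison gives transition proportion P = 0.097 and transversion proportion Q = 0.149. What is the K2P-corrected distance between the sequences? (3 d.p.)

0.298

Under the Kimura two-parameter model, d = −½ ln(1 − 2P − Q) − ¼ ln(1 − 2Q).
1 − 2P − Q = 0.657, giving −½ ln(0.657) = 0.210036.
1 − 2Q = 0.702, giving −¼ ln(0.702) = 0.088455.
d = 0.210036 + 0.088455 = 0.298491.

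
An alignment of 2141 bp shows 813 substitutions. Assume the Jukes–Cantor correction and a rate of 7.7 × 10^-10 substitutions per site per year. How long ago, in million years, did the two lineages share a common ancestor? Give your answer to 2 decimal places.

p = 813/2141 ≈ 0.379729.
d = −(3/4) ln(1 − 4p/3) = −0.75 ln(1 − 0.506305) = −0.75 ln(0.493695)
  = −0.75 × (-0.705837) = 0.529378 substitutions/site.
Under a molecular clock d = 2μt, so t = d/(2μ) = 0.529378 / (2 × 7.7 × 10^-10) = 343.75 million years.

343.75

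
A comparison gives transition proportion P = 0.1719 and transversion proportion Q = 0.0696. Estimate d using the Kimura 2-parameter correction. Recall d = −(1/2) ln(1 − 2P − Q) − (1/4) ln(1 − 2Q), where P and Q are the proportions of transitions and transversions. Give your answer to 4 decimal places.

Under the Kimura two-parameter model, d = −½ ln(1 − 2P − Q) − ¼ ln(1 − 2Q).
1 − 2P − Q = 0.5866, giving −½ ln(0.5866) = 0.266706.
1 − 2Q = 0.8608, giving −¼ ln(0.8608) = 0.037473.
d = 0.266706 + 0.037473 = 0.304179.

0.3042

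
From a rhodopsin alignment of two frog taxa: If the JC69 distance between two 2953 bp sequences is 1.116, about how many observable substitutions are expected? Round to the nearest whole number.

1715

Invert JC69: p = (3/4)(1 − e^(−4d/3)) = 0.75 × (1 − e^(-1.488)) = 0.75 × (1 − 0.225824) = 0.580632.
Expected differing sites = pL ≈ 0.580632 × 2953 = 1714.606296 ≈ 1715.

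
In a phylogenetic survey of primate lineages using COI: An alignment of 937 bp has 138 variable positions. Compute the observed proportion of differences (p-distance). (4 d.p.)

0.1473

p = 138/937 = 0.147278… ≈ 0.1473 (to 4 d.p.).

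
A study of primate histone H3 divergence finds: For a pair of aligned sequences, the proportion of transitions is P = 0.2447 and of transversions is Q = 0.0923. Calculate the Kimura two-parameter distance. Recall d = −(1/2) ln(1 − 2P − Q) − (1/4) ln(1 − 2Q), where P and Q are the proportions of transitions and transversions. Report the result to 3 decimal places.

0.487

Under the Kimura two-parameter model, d = −½ ln(1 − 2P − Q) − ¼ ln(1 − 2Q).
1 − 2P − Q = 0.4183, giving −½ ln(0.4183) = 0.435778.
1 − 2Q = 0.8154, giving −¼ ln(0.8154) = 0.051019.
d = 0.435778 + 0.051019 = 0.486797.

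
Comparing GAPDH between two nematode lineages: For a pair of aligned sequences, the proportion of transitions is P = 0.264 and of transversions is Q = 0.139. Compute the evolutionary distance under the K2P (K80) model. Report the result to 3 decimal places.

Under the Kimura two-parameter model, d = −½ ln(1 − 2P − Q) − ¼ ln(1 − 2Q).
1 − 2P − Q = 0.333, giving −½ ln(0.333) = 0.549806.
1 − 2Q = 0.722, giving −¼ ln(0.722) = 0.081433.
d = 0.549806 + 0.081433 = 0.631239.

0.631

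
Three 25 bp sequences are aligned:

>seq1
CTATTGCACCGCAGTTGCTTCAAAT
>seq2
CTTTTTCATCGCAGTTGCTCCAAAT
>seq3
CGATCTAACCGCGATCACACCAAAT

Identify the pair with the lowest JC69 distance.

seq1–seq2: 4/25 differ, p = 0.160, d = 0.180.
seq1–seq3: 10/25 differ, p = 0.400, d = 0.572.
seq2–seq3: 10/25 differ, p = 0.400, d = 0.572.
The smallest distance is between seq1 and seq2.

seq1 and seq2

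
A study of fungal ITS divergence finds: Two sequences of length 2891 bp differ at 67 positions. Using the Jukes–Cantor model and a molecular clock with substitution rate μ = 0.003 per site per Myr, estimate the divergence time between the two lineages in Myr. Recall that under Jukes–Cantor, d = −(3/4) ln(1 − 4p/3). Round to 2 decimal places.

p = 67/2891 ≈ 0.023175.
d = −(3/4) ln(1 − 4p/3) = −0.75 ln(1 − 0.0309) = −0.75 ln(0.9691)
  = −0.75 × (-0.031387) = 0.023540 substitutions/site.
Under a molecular clock d = 2μt, so t = d/(2μ) = 0.023540 / (2 × 0.003) = 3.92 Myr.

3.92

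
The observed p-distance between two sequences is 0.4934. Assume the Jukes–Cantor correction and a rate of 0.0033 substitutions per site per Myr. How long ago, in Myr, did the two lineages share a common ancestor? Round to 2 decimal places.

121.88

d = −(3/4) ln(1 − 4p/3) = −0.75 ln(1 − 0.657867) = −0.75 ln(0.342133)
  = −0.75 × (-1.072556) = 0.804417 substitutions/site.
Under a molecular clock d = 2μt, so t = d/(2μ) = 0.804417 / (2 × 0.0033) = 121.88 Myr.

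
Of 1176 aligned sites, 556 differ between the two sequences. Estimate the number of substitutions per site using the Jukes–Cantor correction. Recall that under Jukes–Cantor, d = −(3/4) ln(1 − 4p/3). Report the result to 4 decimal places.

0.7465

p = 556/1176 ≈ 0.472789.
d = −(3/4) ln(1 − 4p/3) = −0.75 ln(1 − 0.630385) = −0.75 ln(0.369615)
  = −0.75 × (-0.995293) = 0.746470 substitutions/site.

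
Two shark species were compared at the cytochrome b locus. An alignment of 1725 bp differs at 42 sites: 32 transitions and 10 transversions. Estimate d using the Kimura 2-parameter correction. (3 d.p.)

0.025

P = 32/1725 ≈ 0.018551 and Q = 10/1725 ≈ 0.005797.
Under the Kimura two-parameter model, d = −½ ln(1 − 2P − Q) − ¼ ln(1 − 2Q).
1 − 2P − Q = 0.957101, giving −½ ln(0.957101) = 0.021923.
1 − 2Q = 0.988406, giving −¼ ln(0.988406) = 0.002915.
d = 0.021923 + 0.002915 = 0.024838.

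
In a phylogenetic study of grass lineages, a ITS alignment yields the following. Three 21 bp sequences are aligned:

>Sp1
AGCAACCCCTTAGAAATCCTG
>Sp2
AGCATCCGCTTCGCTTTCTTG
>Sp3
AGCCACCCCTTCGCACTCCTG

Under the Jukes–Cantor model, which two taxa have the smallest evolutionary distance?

Sp1 and Sp3

Sp1–Sp2: 7/21 differ, p = 0.333, d = 0.441.
Sp1–Sp3: 4/21 differ, p = 0.190, d = 0.220.
Sp2–Sp3: 6/21 differ, p = 0.286, d = 0.360.
The smallest distance is between Sp1 and Sp3.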